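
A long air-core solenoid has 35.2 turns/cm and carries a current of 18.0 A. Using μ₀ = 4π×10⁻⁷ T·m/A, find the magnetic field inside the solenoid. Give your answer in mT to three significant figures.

B ≈ 79.6 mT

Inside a long solenoid, B = μ₀nI.
B = (4π×10⁻⁷)(3.520×10^3 m⁻¹)(18.0 A) = 7.962×10^-2 T.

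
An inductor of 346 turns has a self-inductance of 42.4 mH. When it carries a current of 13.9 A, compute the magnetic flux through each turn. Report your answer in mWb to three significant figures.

From L = NΦ_B/I, the flux per turn is Φ_B = LI/N.
Φ_B = (4.240×10^-2 H)(13.9 A)/346 = 1.703×10^-3 Wb.

Φ_B ≈ 1.70 mWb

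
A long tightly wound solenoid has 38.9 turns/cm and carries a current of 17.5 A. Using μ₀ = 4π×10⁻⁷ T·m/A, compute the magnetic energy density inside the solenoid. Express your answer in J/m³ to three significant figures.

B = μ₀nI = (4π×10⁻⁷)(3.890×10^3)(17.5) = 8.5546×10^-2 T.
u = B²/(2μ₀) = (8.5546×10^-2)²/(2×4π×10⁻⁷) = 2.912×10^3 J/m³.

u ≈ 2910 J/m³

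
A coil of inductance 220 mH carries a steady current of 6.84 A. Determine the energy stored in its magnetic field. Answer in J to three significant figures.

U ≈ 5.15 J

Stored magnetic energy: U = ½LI².
U = ½(0.22 H)(6.84 A)² = 5.146 J.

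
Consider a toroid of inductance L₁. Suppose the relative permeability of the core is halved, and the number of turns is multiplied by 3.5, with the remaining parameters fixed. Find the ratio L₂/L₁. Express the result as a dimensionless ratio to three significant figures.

L₂/L₁ = 6.13

For a toroid, L ∝ μᵣN²A/R.
L₂/L₁ = (0.5) × (3.5)^2 = 6.13.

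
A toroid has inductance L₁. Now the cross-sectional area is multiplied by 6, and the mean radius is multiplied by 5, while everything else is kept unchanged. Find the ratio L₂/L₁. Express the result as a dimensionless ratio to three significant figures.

For a toroid, L ∝ μᵣN²A/R.
L₂/L₁ = (6) × (5)^-1 = 1.20.

L₂/L₁ = 1.20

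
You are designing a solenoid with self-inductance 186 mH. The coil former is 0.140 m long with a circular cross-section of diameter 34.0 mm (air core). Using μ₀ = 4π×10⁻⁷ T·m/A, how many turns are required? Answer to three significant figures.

A = π(d/2)² = π(1.700×10^-2 m)² = 9.079×10^-4 m².
From L = μ₀N²A/ℓ, N = √(Lℓ / (μ₀A)).
N = √[(0.186)(0.14) / ((4π×10⁻⁷)×9.079×10^-4)] = √(2.282×10^7) ≈ 4777.4.

N ≈ 4780 turns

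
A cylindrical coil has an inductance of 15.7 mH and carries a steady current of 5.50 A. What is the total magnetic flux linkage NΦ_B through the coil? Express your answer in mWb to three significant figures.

From L = NΦ_B/I, the flux linkage is NΦ_B = LI.
NΦ_B = (1.570×10^-2 H)(5.50 A) = 8.635×10^-2 Wb.

NΦ_B ≈ 86.4 mWb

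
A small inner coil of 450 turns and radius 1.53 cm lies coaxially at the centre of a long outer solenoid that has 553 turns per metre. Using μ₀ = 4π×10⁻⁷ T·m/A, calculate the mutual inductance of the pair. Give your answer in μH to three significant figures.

M ≈ 230 μH

The outer solenoid produces a uniform field B₁ = μ₀n₁I₁ across the inner coil,
so the flux linkage is N₂Φ = N₂B₁A₂ = μ₀n₁N₂A₂·I₁, giving M = μ₀n₁N₂A₂.
A₂ = πr² = π(1.530×10^-2 m)² = 7.354×10^-4 m².
M = (4π×10⁻⁷)(553)(450)(7.354×10^-4) = 2.300×10^-4 H.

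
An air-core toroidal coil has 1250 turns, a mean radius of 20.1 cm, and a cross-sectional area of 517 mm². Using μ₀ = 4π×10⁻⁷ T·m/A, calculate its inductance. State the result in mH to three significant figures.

For a thin toroid, L = μ₀N²A/(2πR).
L = (4π×10⁻⁷)(1250)²(5.170×10^-4) / (2π×0.201 m) = 8.038×10^-4 H.

L ≈ 0.804 mH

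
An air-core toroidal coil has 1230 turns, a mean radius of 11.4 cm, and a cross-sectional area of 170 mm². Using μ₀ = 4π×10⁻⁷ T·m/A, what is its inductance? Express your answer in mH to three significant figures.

For a thin toroid, L = μ₀N²A/(2πR).
L = (4π×10⁻⁷)(1230)²(1.700×10^-4) / (2π×0.114 m) = 4.512×10^-4 H.

L ≈ 0.451 mH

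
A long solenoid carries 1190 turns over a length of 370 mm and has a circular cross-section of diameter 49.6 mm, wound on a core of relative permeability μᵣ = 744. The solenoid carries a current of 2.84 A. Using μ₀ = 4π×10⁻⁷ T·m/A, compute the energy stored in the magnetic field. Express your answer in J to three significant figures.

A = π(d/2)² = π(2.480×10^-2 m)² = 1.932×10^-3 m².
L = μ₀μᵣN²A/ℓ = (4π×10⁻⁷)(744)(1190)²(1.932×10^-3)/(0.37) = 6.914 H.
U = ½LI² = ½(6.914)(2.84)² = 27.88 J.

U ≈ 27.9 J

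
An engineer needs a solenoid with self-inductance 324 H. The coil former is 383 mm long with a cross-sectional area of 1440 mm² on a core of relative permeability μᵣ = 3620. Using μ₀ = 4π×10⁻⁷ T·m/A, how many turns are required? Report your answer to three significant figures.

N ≈ 4350 turns

A = 1440 mm² = 1.440×10^-3 m².
From L = μ₀μᵣN²A/ℓ, N = √(Lℓ / (μ₀μᵣA)).
N = √[(324)(0.383) / ((4π×10⁻⁷)(3620)×1.440×10^-3)] = √(1.894×10^7) ≈ 4352.4.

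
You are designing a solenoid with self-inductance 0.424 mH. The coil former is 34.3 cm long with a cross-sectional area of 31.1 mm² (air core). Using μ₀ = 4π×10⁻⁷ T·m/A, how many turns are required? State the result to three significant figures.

A = 31.1 mm² = 3.110×10^-5 m².
From L = μ₀N²A/ℓ, N = √(Lℓ / (μ₀A)).
N = √[(4.240×10^-4)(0.343) / ((4π×10⁻⁷)×3.110×10^-5)] = √(3.721×10^6) ≈ 1929.1.

N ≈ 1930 turns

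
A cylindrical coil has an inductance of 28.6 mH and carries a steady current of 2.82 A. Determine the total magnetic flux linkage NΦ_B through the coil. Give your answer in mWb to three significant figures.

NΦ_B ≈ 80.7 mWb

From L = NΦ_B/I, the flux linkage is NΦ_B = LI.
NΦ_B = (2.860×10^-2 H)(2.82 A) = 8.065×10^-2 Wb.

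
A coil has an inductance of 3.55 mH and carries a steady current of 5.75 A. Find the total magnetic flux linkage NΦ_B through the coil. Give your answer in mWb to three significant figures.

NΦ_B ≈ 20.4 mWb

From L = NΦ_B/I, the flux linkage is NΦ_B = LI.
NΦ_B = (3.550×10^-3 H)(5.75 A) = 2.041×10^-2 Wb.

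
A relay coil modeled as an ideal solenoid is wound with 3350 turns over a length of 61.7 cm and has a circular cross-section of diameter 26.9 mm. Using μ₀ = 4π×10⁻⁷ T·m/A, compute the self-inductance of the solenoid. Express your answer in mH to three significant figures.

L ≈ 13.0 mH

A = π(d/2)² = π(1.345×10^-2 m)² = 5.683×10^-4 m².
For a long solenoid, L = μ₀N²A/ℓ.
L = (4π×10⁻⁷)(3350)²(5.683×10^-4)/(0.617 m) = 1.299×10^-2 H.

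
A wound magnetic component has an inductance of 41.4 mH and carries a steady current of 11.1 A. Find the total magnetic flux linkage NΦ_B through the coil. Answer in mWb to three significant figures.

From L = NΦ_B/I, the flux linkage is NΦ_B = LI.
NΦ_B = (4.140×10^-2 H)(11.1 A) = 0.4595 Wb.

NΦ_B ≈ 460 mWb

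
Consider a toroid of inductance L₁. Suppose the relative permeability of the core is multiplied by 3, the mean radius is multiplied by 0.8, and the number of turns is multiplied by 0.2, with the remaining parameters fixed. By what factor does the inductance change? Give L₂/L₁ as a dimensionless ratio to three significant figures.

For a toroid, L ∝ μᵣN²A/R.
L₂/L₁ = (3) × (0.8)^-1 × (0.2)^2 = 0.150.

L₂/L₁ = 0.150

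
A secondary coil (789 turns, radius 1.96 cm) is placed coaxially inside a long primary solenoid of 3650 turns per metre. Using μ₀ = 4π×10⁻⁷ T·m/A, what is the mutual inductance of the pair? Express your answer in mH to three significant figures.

M ≈ 4.37 mH

The outer solenoid produces a uniform field B₁ = μ₀n₁I₁ across the inner coil,
so the flux linkage is N₂Φ = N₂B₁A₂ = μ₀n₁N₂A₂·I₁, giving M = μ₀n₁N₂A₂.
A₂ = πr² = π(1.960×10^-2 m)² = 1.207×10^-3 m².
M = (4π×10⁻⁷)(3650)(789)(1.207×10^-3) = 4.368×10^-3 H.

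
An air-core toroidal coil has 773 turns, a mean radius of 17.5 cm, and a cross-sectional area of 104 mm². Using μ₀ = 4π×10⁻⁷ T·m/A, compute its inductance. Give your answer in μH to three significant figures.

L ≈ 71.0 μH

For a thin toroid, L = μ₀N²A/(2πR).
L = (4π×10⁻⁷)(773)²(1.040×10^-4) / (2π×0.175 m) = 7.102×10^-5 H.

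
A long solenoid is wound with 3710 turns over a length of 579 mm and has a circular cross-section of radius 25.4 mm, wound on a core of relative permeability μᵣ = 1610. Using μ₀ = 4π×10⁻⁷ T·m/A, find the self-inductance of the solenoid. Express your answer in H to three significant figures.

A = πr² = π(2.540×10^-2 m)² = 2.027×10^-3 m².
For a long solenoid, L = μ₀μᵣN²A/ℓ.
L = (4π×10⁻⁷)(1610)(3710)²(2.027×10^-3)/(0.579 m) = 97.48 H.

L ≈ 97.5 H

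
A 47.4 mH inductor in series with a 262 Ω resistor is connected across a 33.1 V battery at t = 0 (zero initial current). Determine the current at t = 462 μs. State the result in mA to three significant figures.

I ≈ 117 mA

τ = L/R = 4.740×10^-2/262 = 1.809×10^-4 s; final current I_∞ = ε/R = 33.1/262 = 0.1263 A.
I(t) = I_∞(1 − e^(−t/τ)) with t/τ = 2.554.
I = (0.1263)(1 − e^(−2.554)) = 0.1165 A.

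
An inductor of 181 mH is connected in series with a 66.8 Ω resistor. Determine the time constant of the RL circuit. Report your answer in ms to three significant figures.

τ ≈ 2.71 ms

τ = L/R = (0.181 H)/(66.8 Ω) = 2.710×10^-3 s.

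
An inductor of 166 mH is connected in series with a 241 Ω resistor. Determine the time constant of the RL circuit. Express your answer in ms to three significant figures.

τ ≈ 0.689 ms

τ = L/R = (0.166 H)/(241 Ω) = 6.888×10^-4 s.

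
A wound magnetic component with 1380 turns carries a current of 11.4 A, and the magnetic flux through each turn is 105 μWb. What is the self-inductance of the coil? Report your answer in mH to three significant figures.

Self-inductance is defined by L = NΦ_B/I (flux linkage over current).
L = (1380)(1.050×10^-4 Wb)/(11.4 A) = 1.271×10^-2 H.

L ≈ 12.7 mH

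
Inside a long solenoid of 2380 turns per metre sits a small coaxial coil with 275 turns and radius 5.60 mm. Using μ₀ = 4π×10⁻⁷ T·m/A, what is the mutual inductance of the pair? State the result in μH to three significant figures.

M ≈ 81.0 μH

The outer solenoid produces a uniform field B₁ = μ₀n₁I₁ across the inner coil,
so the flux linkage is N₂Φ = N₂B₁A₂ = μ₀n₁N₂A₂·I₁, giving M = μ₀n₁N₂A₂.
A₂ = πr² = π(5.600×10^-3 m)² = 9.852×10^-5 m².
M = (4π×10⁻⁷)(2380)(275)(9.852×10^-5) = 8.103×10^-5 H.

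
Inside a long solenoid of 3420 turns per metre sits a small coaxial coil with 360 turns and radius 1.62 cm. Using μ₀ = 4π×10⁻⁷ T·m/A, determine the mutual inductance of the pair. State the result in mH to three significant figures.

The outer solenoid produces a uniform field B₁ = μ₀n₁I₁ across the inner coil,
so the flux linkage is N₂Φ = N₂B₁A₂ = μ₀n₁N₂A₂·I₁, giving M = μ₀n₁N₂A₂.
A₂ = πr² = π(1.620×10^-2 m)² = 8.2448×10^-4 m².
M = (4π×10⁻⁷)(3420)(360)(8.2448×10^-4) = 1.276×10^-3 H.

M ≈ 1.28 mH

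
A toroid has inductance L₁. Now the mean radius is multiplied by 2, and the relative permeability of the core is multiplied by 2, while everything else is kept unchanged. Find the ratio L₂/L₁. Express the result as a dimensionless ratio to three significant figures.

L₂/L₁ = 1.00

For a toroid, L ∝ μᵣN²A/R.
L₂/L₁ = (2)^-1 × (2) = 1.00.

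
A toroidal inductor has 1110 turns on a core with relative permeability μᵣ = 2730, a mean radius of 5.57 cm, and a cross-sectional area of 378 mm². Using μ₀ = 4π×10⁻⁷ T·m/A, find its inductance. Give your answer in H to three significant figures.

L ≈ 4.57 H

For a thin toroid, L = μ₀μᵣN²A/(2πR).
L = (4π×10⁻⁷)(2730)(1110)²(3.780×10^-4) / (2π×5.570×10^-2 m) = 4.565 H.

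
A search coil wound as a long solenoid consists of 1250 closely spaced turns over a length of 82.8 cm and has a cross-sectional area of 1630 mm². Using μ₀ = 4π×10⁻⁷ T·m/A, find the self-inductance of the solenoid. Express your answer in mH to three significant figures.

L ≈ 3.87 mH

A = 1630 mm² = 1.630×10^-3 m².
For a long solenoid, L = μ₀N²A/ℓ.
L = (4π×10⁻⁷)(1250)²(1.630×10^-3)/(0.828 m) = 3.865×10^-3 H.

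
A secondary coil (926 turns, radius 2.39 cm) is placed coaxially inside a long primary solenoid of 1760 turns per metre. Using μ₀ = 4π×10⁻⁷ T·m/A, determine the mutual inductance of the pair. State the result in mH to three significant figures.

M ≈ 3.68 mH

The outer solenoid produces a uniform field B₁ = μ₀n₁I₁ across the inner coil,
so the flux linkage is N₂Φ = N₂B₁A₂ = μ₀n₁N₂A₂·I₁, giving M = μ₀n₁N₂A₂.
A₂ = πr² = π(2.390×10^-2 m)² = 1.7945×10^-3 m².
M = (4π×10⁻⁷)(1760)(926)(1.7945×10^-3) = 3.675×10^-3 H.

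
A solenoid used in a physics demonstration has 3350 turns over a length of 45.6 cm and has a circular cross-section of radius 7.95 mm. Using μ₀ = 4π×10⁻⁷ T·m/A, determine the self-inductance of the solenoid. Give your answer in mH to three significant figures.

A = πr² = π(7.950×10^-3 m)² = 1.986×10^-4 m².
For a long solenoid, L = μ₀N²A/ℓ.
L = (4π×10⁻⁷)(3350)²(1.986×10^-4)/(0.456 m) = 6.141×10^-3 H.

L ≈ 6.14 mH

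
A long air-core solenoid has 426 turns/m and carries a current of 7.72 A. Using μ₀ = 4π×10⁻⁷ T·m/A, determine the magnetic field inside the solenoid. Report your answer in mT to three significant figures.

B ≈ 4.13 mT

Inside a long solenoid, B = μ₀nI.
B = (4π×10⁻⁷)(426 m⁻¹)(7.72 A) = 4.133×10^-3 T.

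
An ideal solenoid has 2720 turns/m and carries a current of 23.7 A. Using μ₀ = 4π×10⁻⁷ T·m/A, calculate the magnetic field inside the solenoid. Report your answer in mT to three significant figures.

B ≈ 81.0 mT

Inside a long solenoid, B = μ₀nI.
B = (4π×10⁻⁷)(2.720×10^3 m⁻¹)(23.7 A) = 8.101×10^-2 T.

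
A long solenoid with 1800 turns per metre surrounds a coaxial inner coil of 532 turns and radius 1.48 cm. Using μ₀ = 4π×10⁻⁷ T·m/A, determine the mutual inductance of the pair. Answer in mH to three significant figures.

M ≈ 0.828 mH

The outer solenoid produces a uniform field B₁ = μ₀n₁I₁ across the inner coil,
so the flux linkage is N₂Φ = N₂B₁A₂ = μ₀n₁N₂A₂·I₁, giving M = μ₀n₁N₂A₂.
A₂ = πr² = π(1.480×10^-2 m)² = 6.881×10^-4 m².
M = (4π×10⁻⁷)(1800)(532)(6.881×10^-4) = 8.281×10^-4 H.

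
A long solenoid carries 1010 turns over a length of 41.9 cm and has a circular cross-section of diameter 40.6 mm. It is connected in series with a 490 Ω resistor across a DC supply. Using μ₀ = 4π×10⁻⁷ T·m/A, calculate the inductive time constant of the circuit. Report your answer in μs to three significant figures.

τ ≈ 8.08 μs

A = π(d/2)² = π(2.030×10^-2 m)² = 1.2946×10^-3 m².
L = μ₀N²A/ℓ = (4π×10⁻⁷)(1010)²(1.2946×10^-3)/(0.419) = 3.961×10^-3 H.
τ = L/R = (3.961×10^-3)/(490) = 8.083×10^-6 s.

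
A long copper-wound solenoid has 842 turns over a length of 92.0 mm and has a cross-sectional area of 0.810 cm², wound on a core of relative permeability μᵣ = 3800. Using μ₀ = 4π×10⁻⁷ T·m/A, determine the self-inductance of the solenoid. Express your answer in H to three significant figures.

L ≈ 2.98 H

A = 0.810 cm² = 8.100×10^-5 m².
For a long solenoid, L = μ₀μᵣN²A/ℓ.
L = (4π×10⁻⁷)(3800)(842)²(8.100×10^-5)/(9.200×10^-2 m) = 2.981 H.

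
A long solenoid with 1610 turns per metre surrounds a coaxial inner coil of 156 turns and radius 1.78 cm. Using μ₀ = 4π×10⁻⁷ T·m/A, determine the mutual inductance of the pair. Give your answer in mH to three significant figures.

M ≈ 0.314 mH

The outer solenoid produces a uniform field B₁ = μ₀n₁I₁ across the inner coil,
so the flux linkage is N₂Φ = N₂B₁A₂ = μ₀n₁N₂A₂·I₁, giving M = μ₀n₁N₂A₂.
A₂ = πr² = π(1.780×10^-2 m)² = 9.954×10^-4 m².
M = (4π×10⁻⁷)(1610)(156)(9.954×10^-4) = 3.142×10^-4 H.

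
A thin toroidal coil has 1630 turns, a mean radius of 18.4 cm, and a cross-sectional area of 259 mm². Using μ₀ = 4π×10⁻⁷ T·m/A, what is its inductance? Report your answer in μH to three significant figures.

L ≈ 748 μH

For a thin toroid, L = μ₀N²A/(2πR).
L = (4π×10⁻⁷)(1630)²(2.590×10^-4) / (2π×0.184 m) = 7.480×10^-4 H.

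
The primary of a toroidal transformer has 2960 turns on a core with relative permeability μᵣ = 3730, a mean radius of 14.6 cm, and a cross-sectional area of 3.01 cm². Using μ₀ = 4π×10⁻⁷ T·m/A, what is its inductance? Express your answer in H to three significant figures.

L ≈ 13.5 H

For a thin toroid, L = μ₀μᵣN²A/(2πR).
L = (4π×10⁻⁷)(3730)(2960)²(3.010×10^-4) / (2π×0.146 m) = 13.48 H.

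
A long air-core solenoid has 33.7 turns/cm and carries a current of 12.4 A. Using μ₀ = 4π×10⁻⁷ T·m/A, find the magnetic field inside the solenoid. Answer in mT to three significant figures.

Inside a long solenoid, B = μ₀nI.
B = (4π×10⁻⁷)(3.370×10^3 m⁻¹)(12.4 A) = 5.251×10^-2 T.

B ≈ 52.5 mT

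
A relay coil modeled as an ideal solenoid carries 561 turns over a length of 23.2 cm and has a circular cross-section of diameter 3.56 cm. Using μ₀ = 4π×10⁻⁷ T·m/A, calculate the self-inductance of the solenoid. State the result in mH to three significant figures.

A = π(d/2)² = π(1.780×10^-2 m)² = 9.954×10^-4 m².
For a long solenoid, L = μ₀N²A/ℓ.
L = (4π×10⁻⁷)(561)²(9.954×10^-4)/(0.232 m) = 1.697×10^-3 H.

L ≈ 1.70 mH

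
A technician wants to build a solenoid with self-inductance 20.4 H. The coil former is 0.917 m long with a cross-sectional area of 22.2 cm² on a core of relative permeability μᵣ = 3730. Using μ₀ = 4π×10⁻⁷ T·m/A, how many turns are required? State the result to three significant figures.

A = 22.2 cm² = 2.220×10^-3 m².
From L = μ₀μᵣN²A/ℓ, N = √(Lℓ / (μ₀μᵣA)).
N = √[(20.4)(0.917) / ((4π×10⁻⁷)(3730)×2.220×10^-3)] = √(1.798×10^6) ≈ 1340.8.

N ≈ 1340 turns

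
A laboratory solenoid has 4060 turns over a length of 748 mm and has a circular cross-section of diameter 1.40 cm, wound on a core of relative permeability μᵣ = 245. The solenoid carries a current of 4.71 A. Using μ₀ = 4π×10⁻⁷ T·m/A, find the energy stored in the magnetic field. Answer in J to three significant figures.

A = π(d/2)² = π(7.000×10^-3 m)² = 1.539×10^-4 m².
L = μ₀μᵣN²A/ℓ = (4π×10⁻⁷)(245)(4060)²(1.539×10^-4)/(0.748) = 1.044 H.
U = ½LI² = ½(1.044)(4.71)² = 11.58 J.

U ≈ 11.6 J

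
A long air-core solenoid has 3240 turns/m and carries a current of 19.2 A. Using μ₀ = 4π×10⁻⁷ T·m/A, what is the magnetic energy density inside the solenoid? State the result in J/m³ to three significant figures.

u ≈ 2430 J/m³

B = μ₀nI = (4π×10⁻⁷)(3.240×10^3)(19.2) = 7.817×10^-2 T.
u = B²/(2μ₀) = (7.817×10^-2)²/(2×4π×10⁻⁷) = 2.431×10^3 J/m³.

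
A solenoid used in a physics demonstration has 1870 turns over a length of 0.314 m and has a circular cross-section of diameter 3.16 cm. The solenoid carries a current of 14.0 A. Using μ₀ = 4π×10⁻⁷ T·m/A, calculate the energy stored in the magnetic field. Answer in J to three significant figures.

A = π(d/2)² = π(1.580×10^-2 m)² = 7.843×10^-4 m².
L = μ₀N²A/ℓ = (4π×10⁻⁷)(1870)²(7.843×10^-4)/(0.314) = 1.098×10^-2 H.
U = ½LI² = ½(1.098×10^-2)(14.0)² = 1.076 J.

U ≈ 1.08 J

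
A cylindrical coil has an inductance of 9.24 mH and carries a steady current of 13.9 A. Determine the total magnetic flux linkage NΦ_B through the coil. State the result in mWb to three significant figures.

From L = NΦ_B/I, the flux linkage is NΦ_B = LI.
NΦ_B = (9.240×10^-3 H)(13.9 A) = 0.1284 Wb.

NΦ_B ≈ 128 mWb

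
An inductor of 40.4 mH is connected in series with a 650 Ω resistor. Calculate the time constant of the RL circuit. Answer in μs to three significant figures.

τ ≈ 62.2 μs

τ = L/R = (4.040×10^-2 H)/(650 Ω) = 6.215×10^-5 s.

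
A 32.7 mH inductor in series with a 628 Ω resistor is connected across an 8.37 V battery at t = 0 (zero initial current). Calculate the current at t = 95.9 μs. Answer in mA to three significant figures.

τ = L/R = 3.270×10^-2/628 = 5.207×10^-5 s; final current I_∞ = ε/R = 8.37/628 = 1.333×10^-2 A.
I(t) = I_∞(1 − e^(−t/τ)) with t/τ = 1.842.
I = (1.333×10^-2)(1 − e^(−1.842)) = 1.122×10^-2 A.

I ≈ 11.2 mA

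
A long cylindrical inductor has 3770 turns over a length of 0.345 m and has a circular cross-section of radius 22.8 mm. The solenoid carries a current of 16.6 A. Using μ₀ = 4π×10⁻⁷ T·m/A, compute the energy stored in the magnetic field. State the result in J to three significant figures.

A = πr² = π(2.280×10^-2 m)² = 1.633×10^-3 m².
L = μ₀N²A/ℓ = (4π×10⁻⁷)(3770)²(1.633×10^-3)/(0.345) = 8.4546×10^-2 H.
U = ½LI² = ½(8.4546×10^-2)(16.6)² = 11.649 J.

U ≈ 11.6 J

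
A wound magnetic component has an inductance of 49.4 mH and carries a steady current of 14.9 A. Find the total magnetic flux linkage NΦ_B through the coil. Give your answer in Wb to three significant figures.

NΦ_B ≈ 0.736 Wb

From L = NΦ_B/I, the flux linkage is NΦ_B = LI.
NΦ_B = (4.940×10^-2 H)(14.9 A) = 0.7361 Wb.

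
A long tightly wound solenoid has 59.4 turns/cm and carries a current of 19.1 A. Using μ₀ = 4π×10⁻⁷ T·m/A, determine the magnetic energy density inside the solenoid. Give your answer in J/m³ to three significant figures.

u ≈ 8090 J/m³

B = μ₀nI = (4π×10⁻⁷)(5.940×10^3)(19.1) = 0.1426 T.
u = B²/(2μ₀) = (0.1426)²/(2×4π×10⁻⁷) = 8.088×10^3 J/m³.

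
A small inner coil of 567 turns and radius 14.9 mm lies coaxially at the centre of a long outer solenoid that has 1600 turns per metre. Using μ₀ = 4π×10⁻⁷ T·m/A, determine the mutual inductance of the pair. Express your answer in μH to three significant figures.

The outer solenoid produces a uniform field B₁ = μ₀n₁I₁ across the inner coil,
so the flux linkage is N₂Φ = N₂B₁A₂ = μ₀n₁N₂A₂·I₁, giving M = μ₀n₁N₂A₂.
A₂ = πr² = π(1.490×10^-2 m)² = 6.9746×10^-4 m².
M = (4π×10⁻⁷)(1600)(567)(6.9746×10^-4) = 7.951×10^-4 H.

M ≈ 795 μH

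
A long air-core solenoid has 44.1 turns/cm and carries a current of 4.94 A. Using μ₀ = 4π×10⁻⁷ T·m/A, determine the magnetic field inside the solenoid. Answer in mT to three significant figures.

B ≈ 27.4 mT

Inside a long solenoid, B = μ₀nI.
B = (4π×10⁻⁷)(4.410×10^3 m⁻¹)(4.94 A) = 2.738×10^-2 T.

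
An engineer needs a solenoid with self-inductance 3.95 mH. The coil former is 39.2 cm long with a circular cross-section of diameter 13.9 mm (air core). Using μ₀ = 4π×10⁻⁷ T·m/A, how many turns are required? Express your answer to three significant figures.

N ≈ 2850 turns

A = π(d/2)² = π(6.950×10^-3 m)² = 1.517×10^-4 m².
From L = μ₀N²A/ℓ, N = √(Lℓ / (μ₀A)).
N = √[(3.950×10^-3)(0.392) / ((4π×10⁻⁷)×1.517×10^-4)] = √(8.120×10^6) ≈ 2849.6.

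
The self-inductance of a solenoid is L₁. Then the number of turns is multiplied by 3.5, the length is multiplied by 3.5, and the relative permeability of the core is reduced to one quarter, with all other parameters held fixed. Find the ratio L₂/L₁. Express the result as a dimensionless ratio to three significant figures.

L₂/L₁ = 0.875

For a solenoid, L ∝ μᵣN²A/ℓ.
L₂/L₁ = (3.5)^2 × (3.5)^-1 × (0.25) = 0.875.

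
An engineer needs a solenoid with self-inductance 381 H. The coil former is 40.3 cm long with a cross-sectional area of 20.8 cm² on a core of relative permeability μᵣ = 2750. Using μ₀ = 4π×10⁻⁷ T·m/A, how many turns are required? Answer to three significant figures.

N ≈ 4620 turns

A = 20.8 cm² = 2.080×10^-3 m².
From L = μ₀μᵣN²A/ℓ, N = √(Lℓ / (μ₀μᵣA)).
N = √[(381)(0.403) / ((4π×10⁻⁷)(2750)×2.080×10^-3)] = √(2.136×10^7) ≈ 4621.8.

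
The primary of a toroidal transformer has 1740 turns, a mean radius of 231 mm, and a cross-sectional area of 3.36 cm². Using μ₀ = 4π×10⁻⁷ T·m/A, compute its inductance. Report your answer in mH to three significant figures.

For a thin toroid, L = μ₀N²A/(2πR).
L = (4π×10⁻⁷)(1740)²(3.360×10^-4) / (2π×0.231 m) = 8.808×10^-4 H.

L ≈ 0.881 mH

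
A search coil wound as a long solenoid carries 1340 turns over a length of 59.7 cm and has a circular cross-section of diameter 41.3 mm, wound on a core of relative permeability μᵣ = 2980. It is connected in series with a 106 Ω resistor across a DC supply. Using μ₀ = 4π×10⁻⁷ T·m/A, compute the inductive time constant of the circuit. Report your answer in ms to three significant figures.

τ ≈ 142 ms

A = π(d/2)² = π(2.065×10^-2 m)² = 1.340×10^-3 m².
L = μ₀μᵣN²A/ℓ = (4π×10⁻⁷)(2980)(1340)²(1.340×10^-3)/(0.597) = 15.09 H.
τ = L/R = (15.09)/(106) = 0.1423 s.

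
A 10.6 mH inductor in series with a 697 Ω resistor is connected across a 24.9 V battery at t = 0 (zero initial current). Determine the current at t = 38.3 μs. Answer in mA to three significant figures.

τ = L/R = 1.060×10^-2/697 = 1.521×10^-5 s; final current I_∞ = ε/R = 24.9/697 = 3.572×10^-2 A.
I(t) = I_∞(1 − e^(−t/τ)) with t/τ = 2.518.
I = (3.572×10^-2)(1 − e^(−2.518)) = 3.2846×10^-2 A.

I ≈ 32.8 mA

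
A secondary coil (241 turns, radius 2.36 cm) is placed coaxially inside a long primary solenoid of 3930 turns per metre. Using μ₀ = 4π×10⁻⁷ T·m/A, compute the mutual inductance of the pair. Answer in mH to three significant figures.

M ≈ 2.08 mH

The outer solenoid produces a uniform field B₁ = μ₀n₁I₁ across the inner coil,
so the flux linkage is N₂Φ = N₂B₁A₂ = μ₀n₁N₂A₂·I₁, giving M = μ₀n₁N₂A₂.
A₂ = πr² = π(2.360×10^-2 m)² = 1.750×10^-3 m².
M = (4π×10⁻⁷)(3930)(241)(1.750×10^-3) = 2.083×10^-3 H.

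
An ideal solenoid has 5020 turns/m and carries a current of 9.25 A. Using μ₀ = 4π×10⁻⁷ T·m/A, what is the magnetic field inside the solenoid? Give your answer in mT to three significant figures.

B ≈ 58.4 mT

Inside a long solenoid, B = μ₀nI.
B = (4π×10⁻⁷)(5.020×10^3 m⁻¹)(9.25 A) = 5.835×10^-2 T.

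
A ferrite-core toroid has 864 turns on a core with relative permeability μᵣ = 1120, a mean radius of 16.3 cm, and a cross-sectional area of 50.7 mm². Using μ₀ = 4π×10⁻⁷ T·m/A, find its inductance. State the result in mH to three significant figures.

L ≈ 52.0 mH

For a thin toroid, L = μ₀μᵣN²A/(2πR).
L = (4π×10⁻⁷)(1120)(864)²(5.070×10^-5) / (2π×0.163 m) = 5.201×10^-2 H.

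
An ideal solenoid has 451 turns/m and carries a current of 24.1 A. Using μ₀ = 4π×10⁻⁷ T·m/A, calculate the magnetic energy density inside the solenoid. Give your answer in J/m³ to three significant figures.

B = μ₀nI = (4π×10⁻⁷)(451)(24.1) = 1.366×10^-2 T.
u = B²/(2μ₀) = (1.366×10^-2)²/(2×4π×10⁻⁷) = 74.23 J/m³.

u ≈ 74.2 J/m³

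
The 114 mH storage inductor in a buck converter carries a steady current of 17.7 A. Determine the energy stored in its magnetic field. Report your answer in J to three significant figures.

U ≈ 17.9 J

Stored magnetic energy: U = ½LI².
U = ½(0.114 H)(17.7 A)² = 17.86 J.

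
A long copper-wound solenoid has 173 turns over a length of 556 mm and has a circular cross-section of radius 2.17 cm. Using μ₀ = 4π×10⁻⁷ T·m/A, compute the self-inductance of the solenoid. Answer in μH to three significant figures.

L ≈ 100 μH

A = πr² = π(2.170×10^-2 m)² = 1.479×10^-3 m².
For a long solenoid, L = μ₀N²A/ℓ.
L = (4π×10⁻⁷)(173)²(1.479×10^-3)/(0.556 m) = 1.001×10^-4 H.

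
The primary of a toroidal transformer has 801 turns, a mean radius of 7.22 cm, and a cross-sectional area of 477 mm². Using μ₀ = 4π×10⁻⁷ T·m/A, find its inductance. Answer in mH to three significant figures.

For a thin toroid, L = μ₀N²A/(2πR).
L = (4π×10⁻⁷)(801)²(4.770×10^-4) / (2π×7.220×10^-2 m) = 8.478×10^-4 H.

L ≈ 0.848 mH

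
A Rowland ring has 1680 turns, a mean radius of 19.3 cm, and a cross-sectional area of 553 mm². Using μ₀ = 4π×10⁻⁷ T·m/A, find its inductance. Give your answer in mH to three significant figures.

For a thin toroid, L = μ₀N²A/(2πR).
L = (4π×10⁻⁷)(1680)²(5.530×10^-4) / (2π×0.193 m) = 1.617×10^-3 H.

L ≈ 1.62 mH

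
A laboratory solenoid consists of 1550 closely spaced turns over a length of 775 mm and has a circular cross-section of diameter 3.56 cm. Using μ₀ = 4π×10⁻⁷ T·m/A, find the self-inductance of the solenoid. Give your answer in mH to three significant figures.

A = π(d/2)² = π(1.780×10^-2 m)² = 9.954×10^-4 m².
For a long solenoid, L = μ₀N²A/ℓ.
L = (4π×10⁻⁷)(1550)²(9.954×10^-4)/(0.775 m) = 3.878×10^-3 H.

L ≈ 3.88 mH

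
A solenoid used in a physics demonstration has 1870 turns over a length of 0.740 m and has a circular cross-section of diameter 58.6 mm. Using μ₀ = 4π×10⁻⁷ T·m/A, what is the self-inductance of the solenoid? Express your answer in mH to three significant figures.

A = π(d/2)² = π(2.930×10^-2 m)² = 2.697×10^-3 m².
For a long solenoid, L = μ₀N²A/ℓ.
L = (4π×10⁻⁷)(1870)²(2.697×10^-3)/(0.74 m) = 1.602×10^-2 H.

L ≈ 16.0 mH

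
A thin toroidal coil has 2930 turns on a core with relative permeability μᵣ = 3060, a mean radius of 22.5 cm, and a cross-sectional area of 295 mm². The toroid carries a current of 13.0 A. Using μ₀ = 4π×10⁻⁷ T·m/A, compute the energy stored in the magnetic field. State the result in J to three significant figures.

L = μ₀μᵣN²A/(2πR) = (4π×10⁻⁷)(3060)(2930)²(2.950×10^-4)/(2π×0.225) = 6.889 H.
U = ½LI² = ½(6.889)(13.0)² = 582.1 J.

U ≈ 582 J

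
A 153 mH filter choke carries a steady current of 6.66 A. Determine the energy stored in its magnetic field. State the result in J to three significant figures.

U ≈ 3.39 J

Stored magnetic energy: U = ½LI².
U = ½(0.153 H)(6.66 A)² = 3.393 J.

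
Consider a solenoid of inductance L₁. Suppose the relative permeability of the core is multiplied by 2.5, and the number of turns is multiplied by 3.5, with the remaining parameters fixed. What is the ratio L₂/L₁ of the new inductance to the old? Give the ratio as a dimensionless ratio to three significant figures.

For a solenoid, L ∝ μᵣN²A/ℓ.
L₂/L₁ = (2.5) × (3.5)^2 = 30.6.

L₂/L₁ = 30.6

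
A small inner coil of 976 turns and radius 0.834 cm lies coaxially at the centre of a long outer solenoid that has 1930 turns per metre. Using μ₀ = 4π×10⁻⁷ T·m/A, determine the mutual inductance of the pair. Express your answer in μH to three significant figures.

The outer solenoid produces a uniform field B₁ = μ₀n₁I₁ across the inner coil,
so the flux linkage is N₂Φ = N₂B₁A₂ = μ₀n₁N₂A₂·I₁, giving M = μ₀n₁N₂A₂.
A₂ = πr² = π(8.340×10^-3 m)² = 2.185×10^-4 m².
M = (4π×10⁻⁷)(1930)(976)(2.185×10^-4) = 5.172×10^-4 H.

M ≈ 517 μH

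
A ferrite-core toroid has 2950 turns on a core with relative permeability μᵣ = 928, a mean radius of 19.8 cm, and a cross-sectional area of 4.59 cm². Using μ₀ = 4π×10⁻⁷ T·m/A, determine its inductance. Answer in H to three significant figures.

L ≈ 3.74 H

For a thin toroid, L = μ₀μᵣN²A/(2πR).
L = (4π×10⁻⁷)(928)(2950)²(4.590×10^-4) / (2π×0.198 m) = 3.744 H.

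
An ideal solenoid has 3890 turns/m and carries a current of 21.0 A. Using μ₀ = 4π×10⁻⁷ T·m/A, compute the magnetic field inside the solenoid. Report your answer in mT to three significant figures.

B ≈ 103 mT

Inside a long solenoid, B = μ₀nI.
B = (4π×10⁻⁷)(3.890×10^3 m⁻¹)(21.0 A) = 0.1027 T.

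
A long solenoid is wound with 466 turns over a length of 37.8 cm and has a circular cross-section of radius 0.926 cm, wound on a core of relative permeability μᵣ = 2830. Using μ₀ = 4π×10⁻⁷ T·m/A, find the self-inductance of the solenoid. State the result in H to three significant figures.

A = πr² = π(9.260×10^-3 m)² = 2.694×10^-4 m².
For a long solenoid, L = μ₀μᵣN²A/ℓ.
L = (4π×10⁻⁷)(2830)(466)²(2.694×10^-4)/(0.378 m) = 0.5504 H.

L ≈ 0.550 H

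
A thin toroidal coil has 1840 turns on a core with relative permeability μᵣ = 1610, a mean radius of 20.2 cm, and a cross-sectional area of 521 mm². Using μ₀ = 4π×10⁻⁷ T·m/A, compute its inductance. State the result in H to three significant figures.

L ≈ 2.81 H

For a thin toroid, L = μ₀μᵣN²A/(2πR).
L = (4π×10⁻⁷)(1610)(1840)²(5.210×10^-4) / (2π×0.202 m) = 2.812 H.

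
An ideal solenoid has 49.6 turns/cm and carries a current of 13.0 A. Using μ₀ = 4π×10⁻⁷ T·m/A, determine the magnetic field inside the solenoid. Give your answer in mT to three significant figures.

B ≈ 81.0 mT

Inside a long solenoid, B = μ₀nI.
B = (4π×10⁻⁷)(4.960×10^3 m⁻¹)(13.0 A) = 8.103×10^-2 T.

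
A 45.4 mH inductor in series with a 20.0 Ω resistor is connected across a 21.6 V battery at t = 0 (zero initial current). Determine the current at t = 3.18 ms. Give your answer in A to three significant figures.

I ≈ 0.814 A

τ = L/R = 4.540×10^-2/20.0 = 2.270×10^-3 s; final current I_∞ = ε/R = 21.6/20.0 = 1.08 A.
I(t) = I_∞(1 − e^(−t/τ)) with t/τ = 1.401.
I = (1.08)(1 − e^(−1.401)) = 0.8139 A.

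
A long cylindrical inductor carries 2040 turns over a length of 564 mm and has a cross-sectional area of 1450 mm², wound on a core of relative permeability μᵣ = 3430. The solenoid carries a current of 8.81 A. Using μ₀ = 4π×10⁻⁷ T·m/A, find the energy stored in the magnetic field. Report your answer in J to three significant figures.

A = 1450 mm² = 1.450×10^-3 m².
L = μ₀μᵣN²A/ℓ = (4π×10⁻⁷)(3430)(2040)²(1.450×10^-3)/(0.564) = 46.12 H.
U = ½LI² = ½(46.12)(8.81)² = 1.790×10^3 J.

U ≈ 1790 J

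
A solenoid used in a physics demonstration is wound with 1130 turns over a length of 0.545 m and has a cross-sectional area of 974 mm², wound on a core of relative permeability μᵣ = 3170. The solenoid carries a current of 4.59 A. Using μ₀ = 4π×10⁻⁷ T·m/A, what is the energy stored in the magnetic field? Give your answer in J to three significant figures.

U ≈ 95.8 J

A = 974 mm² = 9.740×10^-4 m².
L = μ₀μᵣN²A/ℓ = (4π×10⁻⁷)(3170)(1130)²(9.740×10^-4)/(0.545) = 9.091 H.
U = ½LI² = ½(9.091)(4.59)² = 95.76 J.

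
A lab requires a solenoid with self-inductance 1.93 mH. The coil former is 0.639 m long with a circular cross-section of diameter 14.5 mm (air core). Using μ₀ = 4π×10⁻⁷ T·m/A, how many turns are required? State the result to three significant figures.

N ≈ 2440 turns

A = π(d/2)² = π(7.250×10^-3 m)² = 1.651×10^-4 m².
From L = μ₀N²A/ℓ, N = √(Lℓ / (μ₀A)).
N = √[(1.930×10^-3)(0.639) / ((4π×10⁻⁷)×1.651×10^-4)] = √(5.943×10^6) ≈ 2437.9.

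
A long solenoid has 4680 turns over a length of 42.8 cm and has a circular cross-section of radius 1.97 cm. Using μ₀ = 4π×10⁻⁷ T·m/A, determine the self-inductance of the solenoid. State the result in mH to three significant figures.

L ≈ 78.4 mH

A = πr² = π(1.970×10^-2 m)² = 1.219×10^-3 m².
For a long solenoid, L = μ₀N²A/ℓ.
L = (4π×10⁻⁷)(4680)²(1.219×10^-3)/(0.428 m) = 7.840×10^-2 H.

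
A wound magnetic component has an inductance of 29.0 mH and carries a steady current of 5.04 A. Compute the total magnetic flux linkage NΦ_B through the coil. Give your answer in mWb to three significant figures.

From L = NΦ_B/I, the flux linkage is NΦ_B = LI.
NΦ_B = (2.900×10^-2 H)(5.04 A) = 0.1462 Wb.

NΦ_B ≈ 146 mWb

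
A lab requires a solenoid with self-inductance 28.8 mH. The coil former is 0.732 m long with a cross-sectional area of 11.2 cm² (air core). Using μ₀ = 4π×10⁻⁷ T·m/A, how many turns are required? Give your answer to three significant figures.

N ≈ 3870 turns

A = 11.2 cm² = 1.120×10^-3 m².
From L = μ₀N²A/ℓ, N = √(Lℓ / (μ₀A)).
N = √[(2.880×10^-2)(0.732) / ((4π×10⁻⁷)×1.120×10^-3)] = √(1.498×10^7) ≈ 3870.2.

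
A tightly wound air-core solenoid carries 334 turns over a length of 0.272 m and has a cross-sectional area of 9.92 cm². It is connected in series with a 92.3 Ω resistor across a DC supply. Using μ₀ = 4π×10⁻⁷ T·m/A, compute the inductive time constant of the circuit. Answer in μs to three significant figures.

τ ≈ 5.54 μs

A = 9.92 cm² = 9.920×10^-4 m².
L = μ₀N²A/ℓ = (4π×10⁻⁷)(334)²(9.920×10^-4)/(0.272) = 5.113×10^-4 H.
τ = L/R = (5.113×10^-4)/(92.3) = 5.539×10^-6 s.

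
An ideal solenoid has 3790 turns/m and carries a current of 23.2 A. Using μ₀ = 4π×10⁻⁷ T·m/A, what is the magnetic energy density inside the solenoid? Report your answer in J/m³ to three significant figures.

B = μ₀nI = (4π×10⁻⁷)(3.790×10^3)(23.2) = 0.11049 T.
u = B²/(2μ₀) = (0.11049)²/(2×4π×10⁻⁷) = 4.858×10^3 J/m³.

u ≈ 4860 J/m³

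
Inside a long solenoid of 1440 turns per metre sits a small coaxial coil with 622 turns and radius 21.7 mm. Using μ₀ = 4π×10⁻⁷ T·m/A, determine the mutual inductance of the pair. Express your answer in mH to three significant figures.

The outer solenoid produces a uniform field B₁ = μ₀n₁I₁ across the inner coil,
so the flux linkage is N₂Φ = N₂B₁A₂ = μ₀n₁N₂A₂·I₁, giving M = μ₀n₁N₂A₂.
A₂ = πr² = π(2.170×10^-2 m)² = 1.479×10^-3 m².
M = (4π×10⁻⁷)(1440)(622)(1.479×10^-3) = 1.665×10^-3 H.

M ≈ 1.67 mH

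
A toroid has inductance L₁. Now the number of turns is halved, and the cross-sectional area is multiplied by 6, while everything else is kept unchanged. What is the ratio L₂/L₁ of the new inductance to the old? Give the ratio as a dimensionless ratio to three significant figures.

For a toroid, L ∝ μᵣN²A/R.
L₂/L₁ = (0.5)^2 × (6) = 1.50.

L₂/L₁ = 1.50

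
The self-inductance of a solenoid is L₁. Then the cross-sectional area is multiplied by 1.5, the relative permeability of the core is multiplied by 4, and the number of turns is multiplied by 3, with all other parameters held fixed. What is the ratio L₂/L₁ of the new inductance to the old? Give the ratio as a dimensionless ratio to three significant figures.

For a solenoid, L ∝ μᵣN²A/ℓ.
L₂/L₁ = (1.5) × (4) × (3)^2 = 54.0.

L₂/L₁ = 54.0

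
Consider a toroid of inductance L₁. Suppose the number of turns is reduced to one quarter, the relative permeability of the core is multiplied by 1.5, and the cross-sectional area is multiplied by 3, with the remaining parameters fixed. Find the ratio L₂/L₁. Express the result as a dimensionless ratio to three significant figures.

L₂/L₁ = 0.281

For a toroid, L ∝ μᵣN²A/R.
L₂/L₁ = (0.25)^2 × (1.5) × (3) = 0.281.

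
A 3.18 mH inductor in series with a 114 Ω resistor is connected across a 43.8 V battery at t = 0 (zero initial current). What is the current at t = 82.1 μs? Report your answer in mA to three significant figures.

τ = L/R = 3.180×10^-3/114 = 2.789×10^-5 s; final current I_∞ = ε/R = 43.8/114 = 0.3842 A.
I(t) = I_∞(1 − e^(−t/τ)) with t/τ = 2.943.
I = (0.3842)(1 − e^(−2.943)) = 0.364 A.

I ≈ 364 mA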